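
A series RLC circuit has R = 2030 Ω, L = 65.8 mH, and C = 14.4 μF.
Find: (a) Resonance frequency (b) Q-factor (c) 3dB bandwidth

Step 1 — Resonance: ω₀ = 1/√(LC) = 1/√(0.0658·1.44e-05) = 1027 rad/s.
Step 2 — f₀ = ω₀/(2π) = 163.5 Hz.
Step 3 — Series Q: Q = ω₀L/R = 1027·0.0658/2030 = 0.0333.
Step 4 — Bandwidth: Δω = ω₀/Q = 3.085e+04 rad/s; BW = Δω/(2π) = 4910 Hz.

(a) f₀ = 163.5 Hz  (b) Q = 0.0333  (c) BW = 4910 Hz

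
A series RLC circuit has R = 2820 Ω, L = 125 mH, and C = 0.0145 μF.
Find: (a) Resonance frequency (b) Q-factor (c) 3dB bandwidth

Step 1 — Resonance: ω₀ = 1/√(LC) = 1/√(0.125·1.45e-08) = 2.349e+04 rad/s.
Step 2 — f₀ = ω₀/(2π) = 3738 Hz.
Step 3 — Series Q: Q = ω₀L/R = 2.349e+04·0.125/2820 = 1.041.
Step 4 — Bandwidth: Δω = ω₀/Q = 2.256e+04 rad/s; BW = Δω/(2π) = 3591 Hz.

(a) f₀ = 3738 Hz  (b) Q = 1.041  (c) BW = 3591 Hz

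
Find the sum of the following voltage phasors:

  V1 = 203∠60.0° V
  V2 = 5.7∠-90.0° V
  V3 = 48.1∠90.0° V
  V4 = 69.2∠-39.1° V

Step 1 — Convert each phasor to rectangular form:
  V1 = 203·(cos(60.0°) + j·sin(60.0°)) = 101.5 + j175.8 V
  V2 = 5.7·(cos(-90.0°) + j·sin(-90.0°)) = 0 - j5.7 V
  V3 = 48.1·(cos(90.0°) + j·sin(90.0°)) = 0 + j48.1 V
  V4 = 69.2·(cos(-39.1°) + j·sin(-39.1°)) = 53.7 - j43.64 V
Step 2 — Sum components: V_total = 155.2 + j174.6 V.
Step 3 — Convert to polar: |V_total| = 233.6 V, ∠V_total = 48.4°.

V_total = 233.6∠48.4° V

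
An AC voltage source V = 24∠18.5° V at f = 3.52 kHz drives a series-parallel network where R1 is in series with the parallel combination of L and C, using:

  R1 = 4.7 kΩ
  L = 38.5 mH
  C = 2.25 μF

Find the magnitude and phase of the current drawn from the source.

Step 1 — Angular frequency: ω = 2π·f = 2π·3520 = 2.212e+04 rad/s.
Step 2 — Component impedances:
  R1: Z = R = 4700 Ω
  L: Z = jωL = j·2.212e+04·0.0385 = 0 + j851.5 Ω
  C: Z = 1/(jωC) = -j/(ω·C) = 0 - j20.1 Ω
Step 3 — Parallel branch: L || C = 1/(1/L + 1/C) = 0 - j20.58 Ω.
Step 4 — Series with R1: Z_total = R1 + (L || C) = 4700 - j20.58 Ω = 4700∠-0.3° Ω.
Step 5 — Source phasor: V = 24∠18.5° V = 22.76 + j7.615 V.
Step 6 — Ohm's law: I = V / Z_total = (22.76 + j7.615) / (4700 - j20.58) = 0.004835 + j0.001641 A.
Step 7 — Convert to polar: |I| = 0.005106 A, ∠I = 18.8°.

I = 0.005106∠18.8° A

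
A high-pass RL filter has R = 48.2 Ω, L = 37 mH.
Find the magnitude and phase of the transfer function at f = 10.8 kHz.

Step 1 — Angular frequency: ω = 2π·1.08e+04 = 6.786e+04 rad/s.
Step 2 — Transfer function: H(jω) = jωL/(R + jωL).
Step 3 — Numerator jωL = j·2511; denominator R + jωL = 48.2 + j2511.
Step 4 — H = 0.9996 + j0.01919.
Step 5 — Magnitude: |H| = 0.9998 (-0.0 dB); phase: φ = 1.1°.

|H| = 0.9998 (-0.0 dB), φ = 1.1°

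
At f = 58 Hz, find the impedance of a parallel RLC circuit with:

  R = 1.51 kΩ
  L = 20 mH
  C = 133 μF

Step 1 — Angular frequency: ω = 2π·f = 2π·58 = 364.4 rad/s.
Step 2 — Component impedances:
  R: Z = R = 1510 Ω
  L: Z = jωL = j·364.4·0.02 = 0 + j7.288 Ω
  C: Z = 1/(jωC) = -j/(ω·C) = 0 - j20.63 Ω
Step 3 — Parallel combination: 1/Z_total = 1/R + 1/L + 1/C; Z_total = 0.0841 + j11.27 Ω = 11.27∠89.6° Ω.

Z = 0.0841 + j11.27 Ω = 11.27∠89.6° Ω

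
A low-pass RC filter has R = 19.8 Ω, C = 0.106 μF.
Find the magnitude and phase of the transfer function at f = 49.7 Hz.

Step 1 — Angular frequency: ω = 2π·49.7 = 312.3 rad/s.
Step 2 — Transfer function: H(jω) = 1/(1 + jωRC).
Step 3 — Denominator: 1 + jωRC = 1 + j·312.3·19.8·1.06e-07 = 1 + j0.0006554.
Step 4 — H = 1 - j0.0006554.
Step 5 — Magnitude: |H| = 1 (-0.0 dB); phase: φ = -0.0°.

|H| = 1 (-0.0 dB), φ = -0.0°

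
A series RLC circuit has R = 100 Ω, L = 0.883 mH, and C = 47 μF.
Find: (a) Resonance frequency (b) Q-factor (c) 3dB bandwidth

Step 1 — Resonance: ω₀ = 1/√(LC) = 1/√(0.000883·4.7e-05) = 4909 rad/s.
Step 2 — f₀ = ω₀/(2π) = 781.3 Hz.
Step 3 — Series Q: Q = ω₀L/R = 4909·0.000883/100 = 0.04334.
Step 4 — Bandwidth: Δω = ω₀/Q = 1.133e+05 rad/s; BW = Δω/(2π) = 1.802e+04 Hz.

(a) f₀ = 781.3 Hz  (b) Q = 0.04334  (c) BW = 1.802e+04 Hz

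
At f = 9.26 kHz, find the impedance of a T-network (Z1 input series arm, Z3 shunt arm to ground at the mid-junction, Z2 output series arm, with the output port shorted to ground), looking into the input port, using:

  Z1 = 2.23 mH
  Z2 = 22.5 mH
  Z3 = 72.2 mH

Step 1 — Angular frequency: ω = 2π·f = 2π·9260 = 5.818e+04 rad/s.
Step 2 — Component impedances:
  Z1: Z = jωL = j·5.818e+04·0.00223 = 0 + j129.7 Ω
  Z2: Z = jωL = j·5.818e+04·0.0225 = 0 + j1309 Ω
  Z3: Z = jωL = j·5.818e+04·0.0722 = 0 + j4201 Ω
Step 3 — With the output port shorted to ground, the output series arm Z2 runs from the junction to ground; the shunt arm Z3 also runs from the junction to ground. They appear in parallel: Z3 || Z2 = 0 + j998.1 Ω.
Step 4 — Series with input arm Z1: Z_in = Z1 + (Z3 || Z2) = 0 + j1128 Ω = 1128∠90.0° Ω.

Z = 0 + j1128 Ω = 1128∠90.0° Ω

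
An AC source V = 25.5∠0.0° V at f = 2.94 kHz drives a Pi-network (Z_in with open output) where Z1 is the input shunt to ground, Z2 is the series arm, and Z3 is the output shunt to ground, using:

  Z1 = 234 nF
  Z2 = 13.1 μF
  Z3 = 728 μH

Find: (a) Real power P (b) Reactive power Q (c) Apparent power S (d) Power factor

Step 1 — Angular frequency: ω = 2π·f = 2π·2940 = 1.847e+04 rad/s.
Step 2 — Component impedances:
  Z1: Z = 1/(jωC) = -j/(ω·C) = 0 - j231.3 Ω
  Z2: Z = 1/(jωC) = -j/(ω·C) = 0 - j4.132 Ω
  Z3: Z = jωL = j·1.847e+04·0.000728 = 0 + j13.45 Ω
Step 3 — With open output, the series arm Z2 and the output shunt Z3 appear in series to ground: Z2 + Z3 = 0 + j9.316 Ω.
Step 4 — Parallel with input shunt Z1: Z_in = Z1 || (Z2 + Z3) = 0 + j9.706 Ω = 9.706∠90.0° Ω.
Step 5 — Source phasor: V = 25.5∠0.0° V = 25.5 V.
Step 6 — Current: I = V / Z = 0 - j2.627 A = 2.627∠-90.0° A.
Step 7 — Complex power: S = V·I* = 0 + j66.99 VA.
Step 8 — Real power: P = Re(S) = 0 W.
Step 9 — Reactive power: Q = Im(S) = 66.99 VAR.
Step 10 — Apparent power: |S| = 66.99 VA.
Step 11 — Power factor: PF = P/|S| = 0 (lagging).

(a) P = 0 W  (b) Q = 66.99 VAR  (c) S = 66.99 VA  (d) PF = 0 (lagging)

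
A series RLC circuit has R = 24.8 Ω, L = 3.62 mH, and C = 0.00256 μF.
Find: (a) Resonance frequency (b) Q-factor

Step 1 — Resonance condition Im(Z)=0 gives ω₀ = 1/√(LC).
Step 2 — ω₀ = 1/√(0.00362·2.56e-09) = 3.285e+05 rad/s.
Step 3 — f₀ = ω₀/(2π) = 5.228e+04 Hz.
Step 4 — Series Q: Q = ω₀L/R = 3.285e+05·0.00362/24.8 = 47.95.

(a) f₀ = 5.228e+04 Hz  (b) Q = 47.95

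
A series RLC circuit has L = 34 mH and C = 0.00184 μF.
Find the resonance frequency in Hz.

Step 1 — Resonance condition Im(Z)=0 gives ω₀ = 1/√(LC).
Step 2 — ω₀ = 1/√(0.034·1.84e-09) = 1.264e+05 rad/s.
Step 3 — f₀ = ω₀/(2π) = 2.012e+04 Hz.

f₀ = 2.012e+04 Hz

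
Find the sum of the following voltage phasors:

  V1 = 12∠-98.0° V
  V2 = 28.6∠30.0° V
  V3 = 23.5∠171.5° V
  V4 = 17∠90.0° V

Step 1 — Convert each phasor to rectangular form:
  V1 = 12·(cos(-98.0°) + j·sin(-98.0°)) = -1.67 - j11.88 V
  V2 = 28.6·(cos(30.0°) + j·sin(30.0°)) = 24.77 + j14.3 V
  V3 = 23.5·(cos(171.5°) + j·sin(171.5°)) = -23.24 + j3.474 V
  V4 = 17·(cos(90.0°) + j·sin(90.0°)) = 0 + j17 V
Step 2 — Sum components: V_total = -0.1436 + j22.89 V.
Step 3 — Convert to polar: |V_total| = 22.89 V, ∠V_total = 90.4°.

V_total = 22.89∠90.4° V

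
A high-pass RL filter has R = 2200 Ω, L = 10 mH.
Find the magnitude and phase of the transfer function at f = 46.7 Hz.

Step 1 — Angular frequency: ω = 2π·46.7 = 293.4 rad/s.
Step 2 — Transfer function: H(jω) = jωL/(R + jωL).
Step 3 — Numerator jωL = j·2.934; denominator R + jωL = 2200 + j2.934.
Step 4 — H = 1.779e-06 + j0.001334.
Step 5 — Magnitude: |H| = 0.001334 (-57.5 dB); phase: φ = 89.9°.

|H| = 0.001334 (-57.5 dB), φ = 89.9°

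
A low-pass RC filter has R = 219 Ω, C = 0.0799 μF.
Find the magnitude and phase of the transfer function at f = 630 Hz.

Step 1 — Angular frequency: ω = 2π·630 = 3958 rad/s.
Step 2 — Transfer function: H(jω) = 1/(1 + jωRC).
Step 3 — Denominator: 1 + jωRC = 1 + j·3958·219·7.99e-08 = 1 + j0.06926.
Step 4 — H = 0.9952 - j0.06893.
Step 5 — Magnitude: |H| = 0.9976 (-0.0 dB); phase: φ = -4.0°.

|H| = 0.9976 (-0.0 dB), φ = -4.0°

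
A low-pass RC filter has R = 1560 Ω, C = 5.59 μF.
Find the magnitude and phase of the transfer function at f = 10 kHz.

Step 1 — Angular frequency: ω = 2π·1e+04 = 6.283e+04 rad/s.
Step 2 — Transfer function: H(jω) = 1/(1 + jωRC).
Step 3 — Denominator: 1 + jωRC = 1 + j·6.283e+04·1560·5.59e-06 = 1 + j547.9.
Step 4 — H = 3.331e-06 - j0.001825.
Step 5 — Magnitude: |H| = 0.001825 (-54.8 dB); phase: φ = -89.9°.

|H| = 0.001825 (-54.8 dB), φ = -89.9°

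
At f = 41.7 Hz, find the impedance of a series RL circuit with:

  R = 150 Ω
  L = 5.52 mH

Step 1 — Angular frequency: ω = 2π·f = 2π·41.7 = 262 rad/s.
Step 2 — Component impedances:
  R: Z = R = 150 Ω
  L: Z = jωL = j·262·0.00552 = 0 + j1.446 Ω
Step 3 — Series combination: Z_total = R + L = 150 + j1.446 Ω = 150∠0.6° Ω.

Z = 150 + j1.446 Ω = 150∠0.6° Ω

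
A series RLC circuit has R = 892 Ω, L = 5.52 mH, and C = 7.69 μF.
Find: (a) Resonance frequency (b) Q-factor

Step 1 — Resonance condition Im(Z)=0 gives ω₀ = 1/√(LC).
Step 2 — ω₀ = 1/√(0.00552·7.69e-06) = 4854 rad/s.
Step 3 — f₀ = ω₀/(2π) = 772.5 Hz.
Step 4 — Series Q: Q = ω₀L/R = 4854·0.00552/892 = 0.03004.

(a) f₀ = 772.5 Hz  (b) Q = 0.03004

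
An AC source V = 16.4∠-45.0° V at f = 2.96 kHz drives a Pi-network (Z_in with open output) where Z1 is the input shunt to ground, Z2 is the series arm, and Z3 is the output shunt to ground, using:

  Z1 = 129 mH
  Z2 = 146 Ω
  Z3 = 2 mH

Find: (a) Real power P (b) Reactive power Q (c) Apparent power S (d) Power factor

Step 1 — Angular frequency: ω = 2π·f = 2π·2960 = 1.86e+04 rad/s.
Step 2 — Component impedances:
  Z1: Z = jωL = j·1.86e+04·0.129 = 0 + j2399 Ω
  Z2: Z = R = 146 Ω
  Z3: Z = jωL = j·1.86e+04·0.002 = 0 + j37.2 Ω
Step 3 — With open output, the series arm Z2 and the output shunt Z3 appear in series to ground: Z2 + Z3 = 146 + j37.2 Ω.
Step 4 — Parallel with input shunt Z1: Z_in = Z1 || (Z2 + Z3) = 141.1 + j45.08 Ω = 148.1∠17.7° Ω.
Step 5 — Source phasor: V = 16.4∠-45.0° V = 11.6 - j11.6 V.
Step 6 — Current: I = V / Z = 0.05075 - j0.09842 A = 0.1107∠-62.7° A.
Step 7 — Complex power: S = V·I* = 1.73 + j0.5528 VA.
Step 8 — Real power: P = Re(S) = 1.73 W.
Step 9 — Reactive power: Q = Im(S) = 0.5528 VAR.
Step 10 — Apparent power: |S| = 1.816 VA.
Step 11 — Power factor: PF = P/|S| = 0.9525 (lagging).

(a) P = 1.73 W  (b) Q = 0.5528 VAR  (c) S = 1.816 VA  (d) PF = 0.9525 (lagging)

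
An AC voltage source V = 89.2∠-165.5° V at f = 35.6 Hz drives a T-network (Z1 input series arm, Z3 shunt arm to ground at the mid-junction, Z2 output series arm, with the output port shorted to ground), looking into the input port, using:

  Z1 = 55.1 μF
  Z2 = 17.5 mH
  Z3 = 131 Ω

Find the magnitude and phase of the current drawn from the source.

Step 1 — Angular frequency: ω = 2π·f = 2π·35.6 = 223.7 rad/s.
Step 2 — Component impedances:
  Z1: Z = 1/(jωC) = -j/(ω·C) = 0 - j81.14 Ω
  Z2: Z = jωL = j·223.7·0.0175 = 0 + j3.914 Ω
  Z3: Z = R = 131 Ω
Step 3 — With the output port shorted to ground, the output series arm Z2 runs from the junction to ground; the shunt arm Z3 also runs from the junction to ground. They appear in parallel: Z3 || Z2 = 0.1169 + j3.911 Ω.
Step 4 — Series with input arm Z1: Z_in = Z1 + (Z3 || Z2) = 0.1169 - j77.23 Ω = 77.23∠-89.9° Ω.
Step 5 — Source phasor: V = 89.2∠-165.5° V = -86.36 - j22.33 V.
Step 6 — Ohm's law: I = V / Z_total = (-86.36 - j22.33) / (0.1169 - j77.23) = 0.2875 - j1.119 A.
Step 7 — Convert to polar: |I| = 1.155 A, ∠I = -75.6°.

I = 1.155∠-75.6° A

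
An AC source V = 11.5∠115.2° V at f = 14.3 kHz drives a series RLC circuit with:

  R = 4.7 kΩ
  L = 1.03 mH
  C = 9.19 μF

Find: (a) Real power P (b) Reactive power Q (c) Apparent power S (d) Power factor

Step 1 — Angular frequency: ω = 2π·f = 2π·1.43e+04 = 8.985e+04 rad/s.
Step 2 — Component impedances:
  R: Z = R = 4700 Ω
  L: Z = jωL = j·8.985e+04·0.00103 = 0 + j92.55 Ω
  C: Z = 1/(jωC) = -j/(ω·C) = 0 - j1.211 Ω
Step 3 — Series combination: Z_total = R + L + C = 4700 + j91.33 Ω = 4701∠1.1° Ω.
Step 4 — Source phasor: V = 11.5∠115.2° V = -4.896 + j10.41 V.
Step 5 — Current: I = V / Z = -0.0009984 + j0.002233 A = 0.002446∠114.1° A.
Step 6 — Complex power: S = V·I* = 0.02813 + j0.0005466 VA.
Step 7 — Real power: P = Re(S) = 0.02813 W.
Step 8 — Reactive power: Q = Im(S) = 0.0005466 VAR.
Step 9 — Apparent power: |S| = 0.02813 VA.
Step 10 — Power factor: PF = P/|S| = 0.9998 (lagging).

(a) P = 0.02813 W  (b) Q = 0.0005466 VAR  (c) S = 0.02813 VA  (d) PF = 0.9998 (lagging)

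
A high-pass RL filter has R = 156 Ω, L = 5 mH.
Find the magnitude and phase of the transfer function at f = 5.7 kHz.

Step 1 — Angular frequency: ω = 2π·5700 = 3.581e+04 rad/s.
Step 2 — Transfer function: H(jω) = jωL/(R + jωL).
Step 3 — Numerator jωL = j·179.1; denominator R + jωL = 156 + j179.1.
Step 4 — H = 0.5685 + j0.4953.
Step 5 — Magnitude: |H| = 0.754 (-2.5 dB); phase: φ = 41.1°.

|H| = 0.754 (-2.5 dB), φ = 41.1°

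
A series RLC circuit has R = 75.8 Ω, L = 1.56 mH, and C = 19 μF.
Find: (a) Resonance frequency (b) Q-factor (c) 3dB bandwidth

Step 1 — Resonance: ω₀ = 1/√(LC) = 1/√(0.00156·1.9e-05) = 5808 rad/s.
Step 2 — f₀ = ω₀/(2π) = 924.4 Hz.
Step 3 — Series Q: Q = ω₀L/R = 5808·0.00156/75.8 = 0.1195.
Step 4 — Bandwidth: Δω = ω₀/Q = 4.859e+04 rad/s; BW = Δω/(2π) = 7733 Hz.

(a) f₀ = 924.4 Hz  (b) Q = 0.1195  (c) BW = 7733 Hz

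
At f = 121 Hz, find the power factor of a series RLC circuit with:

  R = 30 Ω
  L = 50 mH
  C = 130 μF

Step 1 — Angular frequency: ω = 2π·f = 2π·121 = 760.3 rad/s.
Step 2 — Component impedances:
  R: Z = R = 30 Ω
  L: Z = jωL = j·760.3·0.05 = 0 + j38.01 Ω
  C: Z = 1/(jωC) = -j/(ω·C) = 0 - j10.12 Ω
Step 3 — Series combination: Z_total = R + L + C = 30 + j27.9 Ω = 40.97∠42.9° Ω.
Step 4 — Power factor: PF = cos(φ) = Re(Z)/|Z| = 30/40.965 = 0.7323.
Step 5 — Type: Im(Z) = 27.9 ⇒ lagging (phase φ = 42.9°).

PF = 0.7323 (lagging, φ = 42.9°)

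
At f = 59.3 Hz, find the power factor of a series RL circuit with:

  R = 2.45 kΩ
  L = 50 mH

Step 1 — Angular frequency: ω = 2π·f = 2π·59.3 = 372.6 rad/s.
Step 2 — Component impedances:
  R: Z = R = 2450 Ω
  L: Z = jωL = j·372.6·0.05 = 0 + j18.63 Ω
Step 3 — Series combination: Z_total = R + L = 2450 + j18.63 Ω = 2450∠0.4° Ω.
Step 4 — Power factor: PF = cos(φ) = Re(Z)/|Z| = 2450/2450 = 1.
Step 5 — Type: Im(Z) = 18.63 ⇒ lagging (phase φ = 0.4°).

PF = 1 (lagging, φ = 0.4°)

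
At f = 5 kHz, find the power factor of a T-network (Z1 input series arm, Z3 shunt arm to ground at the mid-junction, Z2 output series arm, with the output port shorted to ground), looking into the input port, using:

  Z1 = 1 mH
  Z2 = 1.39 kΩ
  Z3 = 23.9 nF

Step 1 — Angular frequency: ω = 2π·f = 2π·5000 = 3.142e+04 rad/s.
Step 2 — Component impedances:
  Z1: Z = jωL = j·3.142e+04·0.001 = 0 + j31.42 Ω
  Z2: Z = R = 1390 Ω
  Z3: Z = 1/(jωC) = -j/(ω·C) = 0 - j1332 Ω
Step 3 — With the output port shorted to ground, the output series arm Z2 runs from the junction to ground; the shunt arm Z3 also runs from the junction to ground. They appear in parallel: Z3 || Z2 = 665.3 - j694.4 Ω.
Step 4 — Series with input arm Z1: Z_in = Z1 + (Z3 || Z2) = 665.3 - j662.9 Ω = 939.2∠-44.9° Ω.
Step 5 — Power factor: PF = cos(φ) = Re(Z)/|Z| = 665.3/939.2 = 0.7084.
Step 6 — Type: Im(Z) = -662.9 ⇒ leading (phase φ = -44.9°).

PF = 0.7084 (leading, φ = -44.9°)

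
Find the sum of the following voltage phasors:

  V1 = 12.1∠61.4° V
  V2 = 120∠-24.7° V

Step 1 — Convert each phasor to rectangular form:
  V1 = 12.1·(cos(61.4°) + j·sin(61.4°)) = 5.792 + j10.62 V
  V2 = 120·(cos(-24.7°) + j·sin(-24.7°)) = 109 - j50.14 V
Step 2 — Sum components: V_total = 114.8 - j39.52 V.
Step 3 — Convert to polar: |V_total| = 121.4 V, ∠V_total = -19.0°.

V_total = 121.4∠-19.0° V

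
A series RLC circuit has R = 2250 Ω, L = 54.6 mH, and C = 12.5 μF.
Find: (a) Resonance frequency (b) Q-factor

Step 1 — Resonance condition Im(Z)=0 gives ω₀ = 1/√(LC).
Step 2 — ω₀ = 1/√(0.0546·1.25e-05) = 1210 rad/s.
Step 3 — f₀ = ω₀/(2π) = 192.6 Hz.
Step 4 — Series Q: Q = ω₀L/R = 1210·0.0546/2250 = 0.02937.

(a) f₀ = 192.6 Hz  (b) Q = 0.02937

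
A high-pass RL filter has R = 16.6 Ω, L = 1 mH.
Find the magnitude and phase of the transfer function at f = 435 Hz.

Step 1 — Angular frequency: ω = 2π·435 = 2733 rad/s.
Step 2 — Transfer function: H(jω) = jωL/(R + jωL).
Step 3 — Numerator jωL = j·2.733; denominator R + jωL = 16.6 + j2.733.
Step 4 — H = 0.02639 + j0.1603.
Step 5 — Magnitude: |H| = 0.1625 (-15.8 dB); phase: φ = 80.7°.

|H| = 0.1625 (-15.8 dB), φ = 80.7°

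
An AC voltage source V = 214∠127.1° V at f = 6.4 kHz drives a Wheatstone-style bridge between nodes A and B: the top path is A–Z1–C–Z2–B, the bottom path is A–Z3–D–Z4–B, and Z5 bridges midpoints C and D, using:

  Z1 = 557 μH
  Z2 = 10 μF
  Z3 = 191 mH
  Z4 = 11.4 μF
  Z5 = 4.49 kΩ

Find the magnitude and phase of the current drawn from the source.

Step 1 — Angular frequency: ω = 2π·f = 2π·6400 = 4.021e+04 rad/s.
Step 2 — Component impedances:
  Z1: Z = jωL = j·4.021e+04·0.000557 = 0 + j22.4 Ω
  Z2: Z = 1/(jωC) = -j/(ω·C) = 0 - j2.487 Ω
  Z3: Z = jωL = j·4.021e+04·0.191 = 0 + j7681 Ω
  Z4: Z = 1/(jωC) = -j/(ω·C) = 0 - j2.181 Ω
  Z5: Z = R = 4490 Ω
Step 3 — Bridge requires nodal analysis (the Z5 bridge couples midpoints C and D, so the two paths cannot be reduced to a simple series/parallel combination). Setting node B to ground and injecting 1 A at node A, the 3-node admittance system at A, C, D solves to V_A = Z_AB = 0.001364 + j19.86 Ω = 19.86∠90.0° Ω.
Step 4 — Source phasor: V = 214∠127.1° V = -129.1 + j170.7 V.
Step 5 — Ohm's law: I = V / Z_total = (-129.1 + j170.7) / (0.001364 + j19.86) = 8.594 + j6.5 A.
Step 6 — Convert to polar: |I| = 10.78 A, ∠I = 37.1°.

I = 10.78∠37.1° A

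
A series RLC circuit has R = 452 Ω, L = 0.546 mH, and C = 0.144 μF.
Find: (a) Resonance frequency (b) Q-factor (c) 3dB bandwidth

Step 1 — Resonance condition Im(Z)=0 gives ω₀ = 1/√(LC).
Step 2 — ω₀ = 1/√(0.000546·1.44e-07) = 1.128e+05 rad/s.
Step 3 — f₀ = ω₀/(2π) = 1.795e+04 Hz.
Step 4 — Series Q: Q = ω₀L/R = 1.128e+05·0.000546/452 = 0.1362.
Step 5 — 3dB bandwidth: Δω = ω₀/Q = 8.278e+05 rad/s; BW = Δω/(2π) = 1.318e+05 Hz.

(a) f₀ = 1.795e+04 Hz  (b) Q = 0.1362  (c) BW = 1.318e+05 Hz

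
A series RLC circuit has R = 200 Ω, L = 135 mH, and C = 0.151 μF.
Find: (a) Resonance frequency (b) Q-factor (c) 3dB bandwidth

Step 1 — Resonance: ω₀ = 1/√(LC) = 1/√(0.135·1.51e-07) = 7004 rad/s.
Step 2 — f₀ = ω₀/(2π) = 1115 Hz.
Step 3 — Series Q: Q = ω₀L/R = 7004·0.135/200 = 4.728.
Step 4 — Bandwidth: Δω = ω₀/Q = 1481 rad/s; BW = Δω/(2π) = 235.8 Hz.

(a) f₀ = 1115 Hz  (b) Q = 4.728  (c) BW = 235.8 Hz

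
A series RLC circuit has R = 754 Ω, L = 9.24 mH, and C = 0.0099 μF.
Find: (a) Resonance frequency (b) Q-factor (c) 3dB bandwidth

Step 1 — Resonance condition Im(Z)=0 gives ω₀ = 1/√(LC).
Step 2 — ω₀ = 1/√(0.00924·9.9e-09) = 1.046e+05 rad/s.
Step 3 — f₀ = ω₀/(2π) = 1.664e+04 Hz.
Step 4 — Series Q: Q = ω₀L/R = 1.046e+05·0.00924/754 = 1.281.
Step 5 — 3dB bandwidth: Δω = ω₀/Q = 8.16e+04 rad/s; BW = Δω/(2π) = 1.299e+04 Hz.

(a) f₀ = 1.664e+04 Hz  (b) Q = 1.281  (c) BW = 1.299e+04 Hz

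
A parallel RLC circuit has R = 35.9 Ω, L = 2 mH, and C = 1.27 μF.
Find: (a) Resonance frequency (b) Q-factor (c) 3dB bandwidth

Step 1 — Resonance: ω₀ = 1/√(LC) = 1/√(0.002·1.27e-06) = 1.984e+04 rad/s.
Step 2 — f₀ = ω₀/(2π) = 3158 Hz.
Step 3 — Parallel Q: Q = R/(ω₀L) = 35.9/(1.984e+04·0.002) = 0.9047.
Step 4 — Bandwidth: Δω = ω₀/Q = 2.193e+04 rad/s; BW = Δω/(2π) = 3491 Hz.

(a) f₀ = 3158 Hz  (b) Q = 0.9047  (c) BW = 3491 Hz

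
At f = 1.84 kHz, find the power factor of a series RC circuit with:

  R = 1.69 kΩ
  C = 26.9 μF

Step 1 — Angular frequency: ω = 2π·f = 2π·1840 = 1.156e+04 rad/s.
Step 2 — Component impedances:
  R: Z = R = 1690 Ω
  C: Z = 1/(jωC) = -j/(ω·C) = 0 - j3.216 Ω
Step 3 — Series combination: Z_total = R + C = 1690 - j3.216 Ω = 1690∠-0.1° Ω.
Step 4 — Power factor: PF = cos(φ) = Re(Z)/|Z| = 1690/1690 = 1.
Step 5 — Type: Im(Z) = -3.216 ⇒ leading (phase φ = -0.1°).

PF = 1 (leading, φ = -0.1°)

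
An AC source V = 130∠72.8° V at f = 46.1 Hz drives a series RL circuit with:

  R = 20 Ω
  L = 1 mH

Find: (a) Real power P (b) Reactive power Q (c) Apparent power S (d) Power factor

Step 1 — Angular frequency: ω = 2π·f = 2π·46.1 = 289.7 rad/s.
Step 2 — Component impedances:
  R: Z = R = 20 Ω
  L: Z = jωL = j·289.7·0.001 = 0 + j0.2897 Ω
Step 3 — Series combination: Z_total = R + L = 20 + j0.2897 Ω = 20∠0.8° Ω.
Step 4 — Source phasor: V = 130∠72.8° V = 38.44 + j124.2 V.
Step 5 — Current: I = V / Z = 2.012 + j6.18 A = 6.499∠72.0° A.
Step 6 — Complex power: S = V·I* = 844.8 + j12.24 VA.
Step 7 — Real power: P = Re(S) = 844.8 W.
Step 8 — Reactive power: Q = Im(S) = 12.24 VAR.
Step 9 — Apparent power: |S| = 844.9 VA.
Step 10 — Power factor: PF = P/|S| = 0.9999 (lagging).

(a) P = 844.8 W  (b) Q = 12.24 VAR  (c) S = 844.9 VA  (d) PF = 0.9999 (lagging)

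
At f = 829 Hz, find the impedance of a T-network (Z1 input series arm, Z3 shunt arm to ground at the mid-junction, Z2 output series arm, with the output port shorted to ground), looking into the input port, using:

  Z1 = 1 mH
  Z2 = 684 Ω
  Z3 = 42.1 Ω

Step 1 — Angular frequency: ω = 2π·f = 2π·829 = 5209 rad/s.
Step 2 — Component impedances:
  Z1: Z = jωL = j·5209·0.001 = 0 + j5.209 Ω
  Z2: Z = R = 684 Ω
  Z3: Z = R = 42.1 Ω
Step 3 — With the output port shorted to ground, the output series arm Z2 runs from the junction to ground; the shunt arm Z3 also runs from the junction to ground. They appear in parallel: Z3 || Z2 = 39.66 Ω.
Step 4 — Series with input arm Z1: Z_in = Z1 + (Z3 || Z2) = 39.66 + j5.209 Ω = 40∠7.5° Ω.

Z = 39.66 + j5.209 Ω = 40∠7.5° Ω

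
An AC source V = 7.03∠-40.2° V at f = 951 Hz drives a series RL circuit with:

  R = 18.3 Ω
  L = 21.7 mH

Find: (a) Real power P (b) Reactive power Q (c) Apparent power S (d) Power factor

Step 1 — Angular frequency: ω = 2π·f = 2π·951 = 5975 rad/s.
Step 2 — Component impedances:
  R: Z = R = 18.3 Ω
  L: Z = jωL = j·5975·0.0217 = 0 + j129.7 Ω
Step 3 — Series combination: Z_total = R + L = 18.3 + j129.7 Ω = 130.9∠82.0° Ω.
Step 4 — Source phasor: V = 7.03∠-40.2° V = 5.369 - j4.538 V.
Step 5 — Current: I = V / Z = -0.02858 - j0.04544 A = 0.05368∠-122.2° A.
Step 6 — Complex power: S = V·I* = 0.05274 + j0.3737 VA.
Step 7 — Real power: P = Re(S) = 0.05274 W.
Step 8 — Reactive power: Q = Im(S) = 0.3737 VAR.
Step 9 — Apparent power: |S| = 0.3774 VA.
Step 10 — Power factor: PF = P/|S| = 0.1397 (lagging).

(a) P = 0.05274 W  (b) Q = 0.3737 VAR  (c) S = 0.3774 VA  (d) PF = 0.1397 (lagging)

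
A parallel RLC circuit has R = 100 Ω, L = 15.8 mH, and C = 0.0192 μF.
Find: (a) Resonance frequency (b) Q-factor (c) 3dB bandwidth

Step 1 — Resonance: ω₀ = 1/√(LC) = 1/√(0.0158·1.92e-08) = 5.741e+04 rad/s.
Step 2 — f₀ = ω₀/(2π) = 9138 Hz.
Step 3 — Parallel Q: Q = R/(ω₀L) = 100/(5.741e+04·0.0158) = 0.1102.
Step 4 — Bandwidth: Δω = ω₀/Q = 5.208e+05 rad/s; BW = Δω/(2π) = 8.289e+04 Hz.

(a) f₀ = 9138 Hz  (b) Q = 0.1102  (c) BW = 8.289e+04 Hz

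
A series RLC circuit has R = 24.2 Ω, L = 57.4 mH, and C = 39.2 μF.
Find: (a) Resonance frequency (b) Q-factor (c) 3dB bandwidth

Step 1 — Resonance: ω₀ = 1/√(LC) = 1/√(0.0574·3.92e-05) = 666.7 rad/s.
Step 2 — f₀ = ω₀/(2π) = 106.1 Hz.
Step 3 — Series Q: Q = ω₀L/R = 666.7·0.0574/24.2 = 1.581.
Step 4 — Bandwidth: Δω = ω₀/Q = 421.6 rad/s; BW = Δω/(2π) = 67.1 Hz.

(a) f₀ = 106.1 Hz  (b) Q = 1.581  (c) BW = 67.1 Hz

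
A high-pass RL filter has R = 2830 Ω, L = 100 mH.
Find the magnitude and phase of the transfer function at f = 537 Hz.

Step 1 — Angular frequency: ω = 2π·537 = 3374 rad/s.
Step 2 — Transfer function: H(jω) = jωL/(R + jωL).
Step 3 — Numerator jωL = j·337.4; denominator R + jωL = 2830 + j337.4.
Step 4 — H = 0.01402 + j0.1176.
Step 5 — Magnitude: |H| = 0.1184 (-18.5 dB); phase: φ = 83.2°.

|H| = 0.1184 (-18.5 dB), φ = 83.2°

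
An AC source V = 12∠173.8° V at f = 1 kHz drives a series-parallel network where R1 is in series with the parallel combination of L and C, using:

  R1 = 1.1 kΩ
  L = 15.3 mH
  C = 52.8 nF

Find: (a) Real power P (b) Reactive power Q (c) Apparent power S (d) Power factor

Step 1 — Angular frequency: ω = 2π·f = 2π·1000 = 6283 rad/s.
Step 2 — Component impedances:
  R1: Z = R = 1100 Ω
  L: Z = jωL = j·6283·0.0153 = 0 + j96.13 Ω
  C: Z = 1/(jωC) = -j/(ω·C) = 0 - j3014 Ω
Step 3 — Parallel branch: L || C = 1/(1/L + 1/C) = 0 + j99.3 Ω.
Step 4 — Series with R1: Z_total = R1 + (L || C) = 1100 + j99.3 Ω = 1104∠5.2° Ω.
Step 5 — Source phasor: V = 12∠173.8° V = -11.93 + j1.296 V.
Step 6 — Current: I = V / Z = -0.01065 + j0.00214 A = 0.01086∠168.6° A.
Step 7 — Complex power: S = V·I* = 0.1299 + j0.01172 VA.
Step 8 — Real power: P = Re(S) = 0.1299 W.
Step 9 — Reactive power: Q = Im(S) = 0.01172 VAR.
Step 10 — Apparent power: |S| = 0.1304 VA.
Step 11 — Power factor: PF = P/|S| = 0.996 (lagging).

(a) P = 0.1299 W  (b) Q = 0.01172 VAR  (c) S = 0.1304 VA  (d) PF = 0.996 (lagging)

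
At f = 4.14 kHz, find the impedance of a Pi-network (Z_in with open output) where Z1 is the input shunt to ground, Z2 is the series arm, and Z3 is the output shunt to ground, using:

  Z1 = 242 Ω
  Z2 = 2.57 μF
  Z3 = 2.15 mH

Step 1 — Angular frequency: ω = 2π·f = 2π·4140 = 2.601e+04 rad/s.
Step 2 — Component impedances:
  Z1: Z = R = 242 Ω
  Z2: Z = 1/(jωC) = -j/(ω·C) = 0 - j14.96 Ω
  Z3: Z = jωL = j·2.601e+04·0.00215 = 0 + j55.93 Ω
Step 3 — With open output, the series arm Z2 and the output shunt Z3 appear in series to ground: Z2 + Z3 = 0 + j40.97 Ω.
Step 4 — Parallel with input shunt Z1: Z_in = Z1 || (Z2 + Z3) = 6.742 + j39.83 Ω = 40.39∠80.4° Ω.

Z = 6.742 + j39.83 Ω = 40.39∠80.4° Ω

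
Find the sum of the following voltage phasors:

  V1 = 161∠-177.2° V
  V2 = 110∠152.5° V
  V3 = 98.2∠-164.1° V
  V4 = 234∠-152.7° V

Step 1 — Convert each phasor to rectangular form:
  V1 = 161·(cos(-177.2°) + j·sin(-177.2°)) = -160.8 - j7.865 V
  V2 = 110·(cos(152.5°) + j·sin(152.5°)) = -97.57 + j50.79 V
  V3 = 98.2·(cos(-164.1°) + j·sin(-164.1°)) = -94.44 - j26.9 V
  V4 = 234·(cos(-152.7°) + j·sin(-152.7°)) = -207.9 - j107.3 V
Step 2 — Sum components: V_total = -560.8 - j91.3 V.
Step 3 — Convert to polar: |V_total| = 568.1 V, ∠V_total = -170.8°.

V_total = 568.1∠-170.8° V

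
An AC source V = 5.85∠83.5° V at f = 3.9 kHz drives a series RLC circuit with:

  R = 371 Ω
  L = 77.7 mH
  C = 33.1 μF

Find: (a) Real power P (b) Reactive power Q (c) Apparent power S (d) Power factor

Step 1 — Angular frequency: ω = 2π·f = 2π·3900 = 2.45e+04 rad/s.
Step 2 — Component impedances:
  R: Z = R = 371 Ω
  L: Z = jωL = j·2.45e+04·0.0777 = 0 + j1904 Ω
  C: Z = 1/(jωC) = -j/(ω·C) = 0 - j1.233 Ω
Step 3 — Series combination: Z_total = R + L + C = 371 + j1903 Ω = 1939∠79.0° Ω.
Step 4 — Source phasor: V = 5.85∠83.5° V = 0.6622 + j5.812 V.
Step 5 — Current: I = V / Z = 0.003008 + j0.0002385 A = 0.003018∠4.5° A.
Step 6 — Complex power: S = V·I* = 0.003378 + j0.01733 VA.
Step 7 — Real power: P = Re(S) = 0.003378 W.
Step 8 — Reactive power: Q = Im(S) = 0.01733 VAR.
Step 9 — Apparent power: |S| = 0.01765 VA.
Step 10 — Power factor: PF = P/|S| = 0.1914 (lagging).

(a) P = 0.003378 W  (b) Q = 0.01733 VAR  (c) S = 0.01765 VA  (d) PF = 0.1914 (lagging)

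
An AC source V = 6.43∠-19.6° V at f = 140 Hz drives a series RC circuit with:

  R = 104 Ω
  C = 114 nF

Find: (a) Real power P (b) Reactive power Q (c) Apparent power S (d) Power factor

Step 1 — Angular frequency: ω = 2π·f = 2π·140 = 879.6 rad/s.
Step 2 — Component impedances:
  R: Z = R = 104 Ω
  C: Z = 1/(jωC) = -j/(ω·C) = 0 - j9972 Ω
Step 3 — Series combination: Z_total = R + C = 104 - j9972 Ω = 9973∠-89.4° Ω.
Step 4 — Source phasor: V = 6.43∠-19.6° V = 6.057 - j2.157 V.
Step 5 — Current: I = V / Z = 0.0002226 + j0.0006051 A = 0.0006448∠69.8° A.
Step 6 — Complex power: S = V·I* = 4.323e-05 - j0.004146 VA.
Step 7 — Real power: P = Re(S) = 4.323e-05 W.
Step 8 — Reactive power: Q = Im(S) = -0.004146 VAR.
Step 9 — Apparent power: |S| = 0.004146 VA.
Step 10 — Power factor: PF = P/|S| = 0.01043 (leading).

(a) P = 4.323e-05 W  (b) Q = -0.004146 VAR  (c) S = 0.004146 VA  (d) PF = 0.01043 (leading)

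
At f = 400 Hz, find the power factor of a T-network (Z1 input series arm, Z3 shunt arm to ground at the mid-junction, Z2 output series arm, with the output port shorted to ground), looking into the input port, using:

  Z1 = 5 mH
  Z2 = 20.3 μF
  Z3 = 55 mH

Step 1 — Angular frequency: ω = 2π·f = 2π·400 = 2513 rad/s.
Step 2 — Component impedances:
  Z1: Z = jωL = j·2513·0.005 = 0 + j12.57 Ω
  Z2: Z = 1/(jωC) = -j/(ω·C) = 0 - j19.6 Ω
  Z3: Z = jωL = j·2513·0.055 = 0 + j138.2 Ω
Step 3 — With the output port shorted to ground, the output series arm Z2 runs from the junction to ground; the shunt arm Z3 also runs from the junction to ground. They appear in parallel: Z3 || Z2 = 0 - j22.84 Ω.
Step 4 — Series with input arm Z1: Z_in = Z1 + (Z3 || Z2) = 0 - j10.27 Ω = 10.27∠-90.0° Ω.
Step 5 — Power factor: PF = cos(φ) = Re(Z)/|Z| = 0/10.27 = 0.
Step 6 — Type: Im(Z) = -10.27 ⇒ leading (phase φ = -90.0°).

PF = 0 (leading, φ = -90.0°)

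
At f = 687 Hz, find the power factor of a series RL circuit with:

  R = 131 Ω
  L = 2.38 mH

Step 1 — Angular frequency: ω = 2π·f = 2π·687 = 4317 rad/s.
Step 2 — Component impedances:
  R: Z = R = 131 Ω
  L: Z = jωL = j·4317·0.00238 = 0 + j10.27 Ω
Step 3 — Series combination: Z_total = R + L = 131 + j10.27 Ω = 131.4∠4.5° Ω.
Step 4 — Power factor: PF = cos(φ) = Re(Z)/|Z| = 131/131.402 = 0.9969.
Step 5 — Type: Im(Z) = 10.27 ⇒ lagging (phase φ = 4.5°).

PF = 0.9969 (lagging, φ = 4.5°)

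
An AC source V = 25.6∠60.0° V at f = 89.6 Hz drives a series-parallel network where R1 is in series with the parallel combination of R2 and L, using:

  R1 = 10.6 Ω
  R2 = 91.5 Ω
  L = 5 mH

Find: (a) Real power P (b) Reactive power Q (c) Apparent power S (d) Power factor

Step 1 — Angular frequency: ω = 2π·f = 2π·89.6 = 563 rad/s.
Step 2 — Component impedances:
  R1: Z = R = 10.6 Ω
  R2: Z = R = 91.5 Ω
  L: Z = jωL = j·563·0.005 = 0 + j2.815 Ω
Step 3 — Parallel branch: R2 || L = 1/(1/R2 + 1/L) = 0.08651 + j2.812 Ω.
Step 4 — Series with R1: Z_total = R1 + (R2 || L) = 10.69 + j2.812 Ω = 11.05∠14.7° Ω.
Step 5 — Source phasor: V = 25.6∠60.0° V = 12.8 + j22.17 V.
Step 6 — Current: I = V / Z = 1.631 + j1.645 A = 2.317∠45.3° A.
Step 7 — Complex power: S = V·I* = 57.35 + j15.09 VA.
Step 8 — Real power: P = Re(S) = 57.35 W.
Step 9 — Reactive power: Q = Im(S) = 15.09 VAR.
Step 10 — Apparent power: |S| = 59.31 VA.
Step 11 — Power factor: PF = P/|S| = 0.9671 (lagging).

(a) P = 57.35 W  (b) Q = 15.09 VAR  (c) S = 59.31 VA  (d) PF = 0.9671 (lagging)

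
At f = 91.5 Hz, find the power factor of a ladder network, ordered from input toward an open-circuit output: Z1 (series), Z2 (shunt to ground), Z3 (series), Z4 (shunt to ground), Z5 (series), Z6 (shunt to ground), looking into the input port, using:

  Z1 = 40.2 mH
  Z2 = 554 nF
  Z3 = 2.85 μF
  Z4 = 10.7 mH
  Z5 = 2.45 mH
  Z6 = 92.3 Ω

Step 1 — Angular frequency: ω = 2π·f = 2π·91.5 = 574.9 rad/s.
Step 2 — Component impedances:
  Z1: Z = jωL = j·574.9·0.0402 = 0 + j23.11 Ω
  Z2: Z = 1/(jωC) = -j/(ω·C) = 0 - j3140 Ω
  Z3: Z = 1/(jωC) = -j/(ω·C) = 0 - j610.3 Ω
  Z4: Z = jωL = j·574.9·0.0107 = 0 + j6.152 Ω
  Z5: Z = jωL = j·574.9·0.00245 = 0 + j1.409 Ω
  Z6: Z = R = 92.3 Ω
Step 3 — Ladder network (open output): work backward from the far end, alternating series and parallel combinations. Z_in = 0.2864 - j483.6 Ω = 483.6∠-90.0° Ω.
Step 4 — Power factor: PF = cos(φ) = Re(Z)/|Z| = 0.28641/483.58 = 0.0005923.
Step 5 — Type: Im(Z) = -483.6 ⇒ leading (phase φ = -90.0°).

PF = 0.0005923 (leading, φ = -90.0°)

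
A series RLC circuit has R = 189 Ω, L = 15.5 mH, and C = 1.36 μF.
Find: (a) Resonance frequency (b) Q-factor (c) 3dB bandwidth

Step 1 — Resonance condition Im(Z)=0 gives ω₀ = 1/√(LC).
Step 2 — ω₀ = 1/√(0.0155·1.36e-06) = 6888 rad/s.
Step 3 — f₀ = ω₀/(2π) = 1096 Hz.
Step 4 — Series Q: Q = ω₀L/R = 6888·0.0155/189 = 0.5649.
Step 5 — 3dB bandwidth: Δω = ω₀/Q = 1.219e+04 rad/s; BW = Δω/(2π) = 1941 Hz.

(a) f₀ = 1096 Hz  (b) Q = 0.5649  (c) BW = 1941 Hz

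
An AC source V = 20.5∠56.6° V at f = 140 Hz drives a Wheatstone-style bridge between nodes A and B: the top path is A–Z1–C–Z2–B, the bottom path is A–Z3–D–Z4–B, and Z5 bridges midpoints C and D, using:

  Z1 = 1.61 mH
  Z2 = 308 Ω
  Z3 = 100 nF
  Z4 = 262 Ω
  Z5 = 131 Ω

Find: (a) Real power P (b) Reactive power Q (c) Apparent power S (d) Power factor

Step 1 — Angular frequency: ω = 2π·f = 2π·140 = 879.6 rad/s.
Step 2 — Component impedances:
  Z1: Z = jωL = j·879.6·0.00161 = 0 + j1.416 Ω
  Z2: Z = R = 308 Ω
  Z3: Z = 1/(jωC) = -j/(ω·C) = 0 - j1.137e+04 Ω
  Z4: Z = R = 262 Ω
  Z5: Z = R = 131 Ω
Step 3 — Bridge requires nodal analysis (the Z5 bridge couples midpoints C and D, so the two paths cannot be reduced to a simple series/parallel combination). Setting node B to ground and injecting 1 A at node A, the 3-node admittance system at A, C, D solves to V_A = Z_AB = 172.7 + j1.125 Ω = 172.7∠0.4° Ω.
Step 4 — Source phasor: V = 20.5∠56.6° V = 11.28 + j17.11 V.
Step 5 — Current: I = V / Z = 0.06599 + j0.09868 A = 0.1187∠56.2° A.
Step 6 — Complex power: S = V·I* = 2.434 + j0.01585 VA.
Step 7 — Real power: P = Re(S) = 2.434 W.
Step 8 — Reactive power: Q = Im(S) = 0.01585 VAR.
Step 9 — Apparent power: |S| = 2.434 VA.
Step 10 — Power factor: PF = P/|S| = 1 (lagging).

(a) P = 2.434 W  (b) Q = 0.01585 VAR  (c) S = 2.434 VA  (d) PF = 1 (lagging)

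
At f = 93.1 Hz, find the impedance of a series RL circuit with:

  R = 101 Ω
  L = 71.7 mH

Step 1 — Angular frequency: ω = 2π·f = 2π·93.1 = 585 rad/s.
Step 2 — Component impedances:
  R: Z = R = 101 Ω
  L: Z = jωL = j·585·0.0717 = 0 + j41.94 Ω
Step 3 — Series combination: Z_total = R + L = 101 + j41.94 Ω = 109.4∠22.6° Ω.

Z = 101 + j41.94 Ω = 109.4∠22.6° Ω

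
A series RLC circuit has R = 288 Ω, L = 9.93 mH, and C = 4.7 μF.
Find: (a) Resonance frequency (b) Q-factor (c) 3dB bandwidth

Step 1 — Resonance condition Im(Z)=0 gives ω₀ = 1/√(LC).
Step 2 — ω₀ = 1/√(0.00993·4.7e-06) = 4629 rad/s.
Step 3 — f₀ = ω₀/(2π) = 736.7 Hz.
Step 4 — Series Q: Q = ω₀L/R = 4629·0.00993/288 = 0.1596.
Step 5 — 3dB bandwidth: Δω = ω₀/Q = 2.9e+04 rad/s; BW = Δω/(2π) = 4616 Hz.

(a) f₀ = 736.7 Hz  (b) Q = 0.1596  (c) BW = 4616 Hz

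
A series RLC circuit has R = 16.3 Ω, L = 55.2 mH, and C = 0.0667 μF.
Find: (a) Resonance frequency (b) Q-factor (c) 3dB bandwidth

Step 1 — Resonance: ω₀ = 1/√(LC) = 1/√(0.0552·6.67e-08) = 1.648e+04 rad/s.
Step 2 — f₀ = ω₀/(2π) = 2623 Hz.
Step 3 — Series Q: Q = ω₀L/R = 1.648e+04·0.0552/16.3 = 55.81.
Step 4 — Bandwidth: Δω = ω₀/Q = 295.3 rad/s; BW = Δω/(2π) = 47 Hz.

(a) f₀ = 2623 Hz  (b) Q = 55.81  (c) BW = 47 Hz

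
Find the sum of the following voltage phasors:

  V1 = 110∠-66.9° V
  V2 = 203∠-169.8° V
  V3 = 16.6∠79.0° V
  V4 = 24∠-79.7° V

Step 1 — Convert each phasor to rectangular form:
  V1 = 110·(cos(-66.9°) + j·sin(-66.9°)) = 43.16 - j101.2 V
  V2 = 203·(cos(-169.8°) + j·sin(-169.8°)) = -199.8 - j35.95 V
  V3 = 16.6·(cos(79.0°) + j·sin(79.0°)) = 3.167 + j16.3 V
  V4 = 24·(cos(-79.7°) + j·sin(-79.7°)) = 4.291 - j23.61 V
Step 2 — Sum components: V_total = -149.2 - j144.4 V.
Step 3 — Convert to polar: |V_total| = 207.6 V, ∠V_total = -135.9°.

V_total = 207.6∠-135.9° V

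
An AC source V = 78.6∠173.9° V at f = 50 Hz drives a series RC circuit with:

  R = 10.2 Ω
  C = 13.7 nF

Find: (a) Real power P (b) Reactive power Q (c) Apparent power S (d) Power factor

Step 1 — Angular frequency: ω = 2π·f = 2π·50 = 314.2 rad/s.
Step 2 — Component impedances:
  R: Z = R = 10.2 Ω
  C: Z = 1/(jωC) = -j/(ω·C) = 0 - j2.323e+05 Ω
Step 3 — Series combination: Z_total = R + C = 10.2 - j2.323e+05 Ω = 2.323e+05∠-90.0° Ω.
Step 4 — Source phasor: V = 78.6∠173.9° V = -78.15 + j8.352 V.
Step 5 — Current: I = V / Z = -3.596e-05 - j0.0003364 A = 0.0003383∠-96.1° A.
Step 6 — Complex power: S = V·I* = 1.167e-06 - j0.02659 VA.
Step 7 — Real power: P = Re(S) = 1.167e-06 W.
Step 8 — Reactive power: Q = Im(S) = -0.02659 VAR.
Step 9 — Apparent power: |S| = 0.02659 VA.
Step 10 — Power factor: PF = P/|S| = 4.39e-05 (leading).

(a) P = 1.167e-06 W  (b) Q = -0.02659 VAR  (c) S = 0.02659 VA  (d) PF = 4.39e-05 (leading)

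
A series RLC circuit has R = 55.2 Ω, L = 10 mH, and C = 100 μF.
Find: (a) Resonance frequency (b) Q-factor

Step 1 — Resonance condition Im(Z)=0 gives ω₀ = 1/√(LC).
Step 2 — ω₀ = 1/√(0.01·0.0001) = 1000 rad/s.
Step 3 — f₀ = ω₀/(2π) = 159.2 Hz.
Step 4 — Series Q: Q = ω₀L/R = 1000·0.01/55.2 = 0.1812.

(a) f₀ = 159.2 Hz  (b) Q = 0.1812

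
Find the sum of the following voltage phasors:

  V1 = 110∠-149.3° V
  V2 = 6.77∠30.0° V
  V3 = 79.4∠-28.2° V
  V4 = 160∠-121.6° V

Step 1 — Convert each phasor to rectangular form:
  V1 = 110·(cos(-149.3°) + j·sin(-149.3°)) = -94.58 - j56.16 V
  V2 = 6.77·(cos(30.0°) + j·sin(30.0°)) = 5.863 + j3.385 V
  V3 = 79.4·(cos(-28.2°) + j·sin(-28.2°)) = 69.98 - j37.52 V
  V4 = 160·(cos(-121.6°) + j·sin(-121.6°)) = -83.84 - j136.3 V
Step 2 — Sum components: V_total = -102.6 - j226.6 V.
Step 3 — Convert to polar: |V_total| = 248.7 V, ∠V_total = -114.4°.

V_total = 248.7∠-114.4° V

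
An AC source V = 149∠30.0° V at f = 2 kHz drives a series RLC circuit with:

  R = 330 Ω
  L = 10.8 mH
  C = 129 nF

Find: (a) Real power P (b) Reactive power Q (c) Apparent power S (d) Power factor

Step 1 — Angular frequency: ω = 2π·f = 2π·2000 = 1.257e+04 rad/s.
Step 2 — Component impedances:
  R: Z = R = 330 Ω
  L: Z = jωL = j·1.257e+04·0.0108 = 0 + j135.7 Ω
  C: Z = 1/(jωC) = -j/(ω·C) = 0 - j616.9 Ω
Step 3 — Series combination: Z_total = R + L + C = 330 - j481.2 Ω = 583.5∠-55.6° Ω.
Step 4 — Source phasor: V = 149∠30.0° V = 129 + j74.5 V.
Step 5 — Current: I = V / Z = 0.01979 + j0.2546 A = 0.2554∠85.6° A.
Step 6 — Complex power: S = V·I* = 21.52 - j31.38 VA.
Step 7 — Real power: P = Re(S) = 21.52 W.
Step 8 — Reactive power: Q = Im(S) = -31.38 VAR.
Step 9 — Apparent power: |S| = 38.05 VA.
Step 10 — Power factor: PF = P/|S| = 0.5656 (leading).

(a) P = 21.52 W  (b) Q = -31.38 VAR  (c) S = 38.05 VA  (d) PF = 0.5656 (leading)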